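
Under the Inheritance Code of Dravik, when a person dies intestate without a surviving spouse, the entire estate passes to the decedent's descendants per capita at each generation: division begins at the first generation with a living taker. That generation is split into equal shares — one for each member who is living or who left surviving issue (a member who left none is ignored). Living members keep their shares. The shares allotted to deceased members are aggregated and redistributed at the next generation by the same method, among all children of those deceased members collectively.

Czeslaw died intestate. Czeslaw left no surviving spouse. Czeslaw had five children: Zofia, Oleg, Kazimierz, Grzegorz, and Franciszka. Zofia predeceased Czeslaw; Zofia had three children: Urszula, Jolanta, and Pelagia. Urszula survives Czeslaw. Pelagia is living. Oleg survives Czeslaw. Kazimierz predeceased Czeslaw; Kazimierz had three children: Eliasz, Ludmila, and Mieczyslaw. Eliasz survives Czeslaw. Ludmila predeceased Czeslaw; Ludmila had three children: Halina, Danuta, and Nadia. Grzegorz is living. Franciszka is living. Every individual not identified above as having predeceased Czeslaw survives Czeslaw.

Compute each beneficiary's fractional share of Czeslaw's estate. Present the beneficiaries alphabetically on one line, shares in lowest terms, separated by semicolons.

Danuta 1/45; Eliasz 1/15; Franciszka 1/5; Grzegorz 1/5; Halina 1/45; Jolanta 1/15; Mieczyslaw 1/15; Nadia 1/45; Oleg 1/5; Pelagia 1/15; Urszula 1/15

There is no surviving spouse, so the entire estate passes to Czeslaw's descendants per capita at each generation.
At generation 1 (Zofia, Oleg, Kazimierz, Grzegorz, Franciszka) there are 5 shares of (1)/5 = 1/5 each.
Living: Oleg, Grzegorz, and Franciszka — each takes 1/5.
Deceased: Zofia and Kazimierz. Their combined 2/5 is pooled and carried to generation 2.
At generation 2 (Urszula, Jolanta, Pelagia, Eliasz, Ludmila, Mieczyslaw) there are 6 shares of (2/5)/6 = 1/15 each.
Living: Urszula, Jolanta, Pelagia, Eliasz, and Mieczyslaw — each takes 1/15.
Deceased: Ludmila. That 1/15 share is carried to generation 3.
At generation 3 (Halina, Danuta, Nadia) there are 3 shares of (1/15)/3 = 1/45 each.
Living: Halina, Danuta, and Nadia — each takes 1/45.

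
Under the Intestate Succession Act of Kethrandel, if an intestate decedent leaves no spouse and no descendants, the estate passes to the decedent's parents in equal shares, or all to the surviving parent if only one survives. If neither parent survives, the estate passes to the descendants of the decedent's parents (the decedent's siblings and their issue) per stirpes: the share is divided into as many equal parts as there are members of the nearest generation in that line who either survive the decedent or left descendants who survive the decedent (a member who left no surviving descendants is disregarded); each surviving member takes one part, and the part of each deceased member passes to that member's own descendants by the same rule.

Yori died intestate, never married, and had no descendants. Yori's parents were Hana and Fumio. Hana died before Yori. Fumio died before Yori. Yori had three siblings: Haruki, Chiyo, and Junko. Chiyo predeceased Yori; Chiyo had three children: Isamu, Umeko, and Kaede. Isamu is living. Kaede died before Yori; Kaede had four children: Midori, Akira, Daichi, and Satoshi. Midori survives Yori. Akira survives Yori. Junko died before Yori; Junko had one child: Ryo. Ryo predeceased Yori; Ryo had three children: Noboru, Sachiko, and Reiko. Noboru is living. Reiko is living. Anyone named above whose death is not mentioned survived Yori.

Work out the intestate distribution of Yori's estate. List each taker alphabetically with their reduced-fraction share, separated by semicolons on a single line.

Neither parent survives and there are no descendants, so the estate passes to Yori's siblings and their issue per stirpes.
The estate is divided into 3 equal shares of 1/3 among Haruki, Chiyo, Junko.
Haruki is living and takes 1/3.
Chiyo predeceased; the 1/3 allotted to Chiyo's branch passes to Chiyo's issue by representation.
The 1/3 is divided into 3 equal shares of 1/9 among Isamu, Umeko, Kaede.
Isamu is living and takes 1/9.
Umeko is living and takes 1/9.
Kaede predeceased; the 1/9 allotted to Kaede's branch passes to Kaede's issue by representation.
The 1/9 is divided into 4 equal shares of 1/36 among Midori, Akira, Daichi, Satoshi.
Midori is living and takes 1/36.
Akira is living and takes 1/36.
Daichi is living and takes 1/36.
Satoshi is living and takes 1/36.
Junko predeceased; the 1/3 allotted to Junko's branch passes to Junko's issue by representation.
Ryo's line is the sole branch at this level, so the full 1/3 passes to Ryo's issue by representation.
The 1/3 is divided into 3 equal shares of 1/9 among Noboru, Sachiko, Reiko.
Noboru is living and takes 1/9.
Sachiko is living and takes 1/9.
Reiko is living and takes 1/9.

Akira 1/36; Daichi 1/36; Haruki 1/3; Isamu 1/9; Midori 1/36; Noboru 1/9; Reiko 1/9; Sachiko 1/9; Satoshi 1/36; Umeko 1/9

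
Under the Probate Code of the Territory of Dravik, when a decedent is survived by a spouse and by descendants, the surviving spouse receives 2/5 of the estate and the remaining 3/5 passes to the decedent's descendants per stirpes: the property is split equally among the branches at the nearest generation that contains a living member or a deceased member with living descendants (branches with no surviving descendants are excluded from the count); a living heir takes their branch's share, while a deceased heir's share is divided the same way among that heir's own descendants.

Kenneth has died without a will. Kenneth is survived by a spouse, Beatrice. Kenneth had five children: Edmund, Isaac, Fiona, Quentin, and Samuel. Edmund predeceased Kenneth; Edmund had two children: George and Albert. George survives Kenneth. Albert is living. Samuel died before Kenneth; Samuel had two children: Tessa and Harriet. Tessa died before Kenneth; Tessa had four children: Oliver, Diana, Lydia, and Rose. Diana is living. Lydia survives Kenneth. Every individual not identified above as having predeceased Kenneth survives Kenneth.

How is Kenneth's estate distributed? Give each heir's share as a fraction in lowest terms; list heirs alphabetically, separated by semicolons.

Albert 3/50; Beatrice 2/5; Diana 3/200; Fiona 3/25; George 3/50; Harriet 3/50; Isaac 3/25; Lydia 3/200; Oliver 3/200; Quentin 3/25; Rose 3/200

Beatrice, as surviving spouse, takes 2/5.
The remaining 3/5 passes to Kenneth's descendants per stirpes.
The 3/5 is divided into 5 equal shares of 3/25 among Edmund, Isaac, Fiona, Quentin, Samuel.
Edmund predeceased; the 3/25 allotted to Edmund's branch passes to Edmund's issue by representation.
The 3/25 is divided into 2 equal shares of 3/50 among George, Albert.
George is living and takes 3/50.
Albert is living and takes 3/50.
Isaac is living and takes 3/25.
Fiona is living and takes 3/25.
Quentin is living and takes 3/25.
Samuel predeceased; the 3/25 allotted to Samuel's branch passes to Samuel's issue by representation.
The 3/25 is divided into 2 equal shares of 3/50 among Tessa, Harriet.
Tessa predeceased; the 3/50 allotted to Tessa's branch passes to Tessa's issue by representation.
The 3/50 is divided into 4 equal shares of 3/200 among Oliver, Diana, Lydia, Rose.
Oliver is living and takes 3/200.
Diana is living and takes 3/200.
Lydia is living and takes 3/200.
Rose is living and takes 3/200.
Harriet is living and takes 3/50.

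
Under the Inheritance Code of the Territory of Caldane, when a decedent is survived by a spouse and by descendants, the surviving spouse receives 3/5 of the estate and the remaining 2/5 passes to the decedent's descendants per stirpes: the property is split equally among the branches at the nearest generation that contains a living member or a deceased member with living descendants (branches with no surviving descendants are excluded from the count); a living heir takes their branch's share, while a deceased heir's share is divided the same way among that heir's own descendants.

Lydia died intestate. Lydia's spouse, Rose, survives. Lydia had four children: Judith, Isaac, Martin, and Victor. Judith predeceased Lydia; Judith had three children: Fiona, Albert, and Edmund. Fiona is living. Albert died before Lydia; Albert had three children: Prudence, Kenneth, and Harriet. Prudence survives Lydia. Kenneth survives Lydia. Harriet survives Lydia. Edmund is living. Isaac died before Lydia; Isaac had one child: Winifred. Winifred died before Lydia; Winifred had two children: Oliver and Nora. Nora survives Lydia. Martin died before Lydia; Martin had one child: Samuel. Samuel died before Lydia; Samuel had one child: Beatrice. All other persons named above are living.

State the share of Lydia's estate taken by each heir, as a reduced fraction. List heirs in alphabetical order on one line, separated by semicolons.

Beatrice 1/10; Edmund 1/30; Fiona 1/30; Harriet 1/90; Kenneth 1/90; Nora 1/20; Oliver 1/20; Prudence 1/90; Rose 3/5; Victor 1/10

Rose, as surviving spouse, takes 3/5.
The remaining 2/5 passes to Lydia's descendants per stirpes.
The 2/5 is divided into 4 equal shares of 1/10 among Judith, Isaac, Martin, Victor.
Judith predeceased; the 1/10 allotted to Judith's branch passes to Judith's issue by representation.
The 1/10 is divided into 3 equal shares of 1/30 among Fiona, Albert, Edmund.
Fiona is living and takes 1/30.
Albert predeceased; the 1/30 allotted to Albert's branch passes to Albert's issue by representation.
The 1/30 is divided into 3 equal shares of 1/90 among Prudence, Kenneth, Harriet.
Prudence is living and takes 1/90.
Kenneth is living and takes 1/90.
Harriet is living and takes 1/90.
Edmund is living and takes 1/30.
Isaac predeceased; the 1/10 allotted to Isaac's branch passes to Isaac's issue by representation.
Winifred's line is the sole branch at this level, so the full 1/10 passes to Winifred's issue by representation.
The 1/10 is divided into 2 equal shares of 1/20 among Oliver, Nora.
Oliver is living and takes 1/20.
Nora is living and takes 1/20.
Martin predeceased; the 1/10 allotted to Martin's branch passes to Martin's issue by representation.
Samuel's line is the sole branch at this level, so the full 1/10 passes to Samuel's issue by representation.
Beatrice is the sole taker at this level and receives the full 1/10.
Victor is living and takes 1/10.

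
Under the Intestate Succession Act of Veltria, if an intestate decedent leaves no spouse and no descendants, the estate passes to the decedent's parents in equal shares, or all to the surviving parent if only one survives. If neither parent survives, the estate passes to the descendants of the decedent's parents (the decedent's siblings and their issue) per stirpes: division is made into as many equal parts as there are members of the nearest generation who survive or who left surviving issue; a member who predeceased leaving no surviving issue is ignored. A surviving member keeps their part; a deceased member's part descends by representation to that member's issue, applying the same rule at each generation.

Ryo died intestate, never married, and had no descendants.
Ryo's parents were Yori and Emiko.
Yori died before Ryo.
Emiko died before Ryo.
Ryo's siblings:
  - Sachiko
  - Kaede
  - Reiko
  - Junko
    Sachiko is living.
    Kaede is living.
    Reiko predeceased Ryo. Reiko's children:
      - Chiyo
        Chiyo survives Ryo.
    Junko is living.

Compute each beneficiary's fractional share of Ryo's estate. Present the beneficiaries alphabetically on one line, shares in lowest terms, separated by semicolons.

Neither parent survives and there are no descendants, so the estate passes to Ryo's siblings and their issue per stirpes.
The estate is divided into 4 equal shares of 1/4 among Sachiko, Kaede, Reiko, Junko.
Sachiko is living and takes 1/4.
Kaede is living and takes 1/4.
Reiko predeceased; the 1/4 allotted to Reiko's branch passes to Reiko's issue by representation.
Chiyo is the sole taker at this level and receives the full 1/4.
Junko is living and takes 1/4.

Chiyo 1/4; Junko 1/4; Kaede 1/4; Sachiko 1/4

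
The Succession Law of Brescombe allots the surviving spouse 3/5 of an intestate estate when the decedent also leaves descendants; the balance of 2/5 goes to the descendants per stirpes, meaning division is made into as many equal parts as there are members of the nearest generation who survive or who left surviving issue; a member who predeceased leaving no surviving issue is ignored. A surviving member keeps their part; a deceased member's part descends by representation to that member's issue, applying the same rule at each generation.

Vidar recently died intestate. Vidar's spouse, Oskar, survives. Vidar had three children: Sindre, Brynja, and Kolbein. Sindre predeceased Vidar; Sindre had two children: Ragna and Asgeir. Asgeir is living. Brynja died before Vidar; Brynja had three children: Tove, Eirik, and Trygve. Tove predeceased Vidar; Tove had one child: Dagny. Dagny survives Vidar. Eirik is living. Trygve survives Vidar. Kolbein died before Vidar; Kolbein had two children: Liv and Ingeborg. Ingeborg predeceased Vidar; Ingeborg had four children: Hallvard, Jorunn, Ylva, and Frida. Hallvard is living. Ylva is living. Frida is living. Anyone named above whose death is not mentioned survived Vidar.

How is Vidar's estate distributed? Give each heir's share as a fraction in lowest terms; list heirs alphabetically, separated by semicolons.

Asgeir 1/15; Dagny 2/45; Eirik 2/45; Frida 1/60; Hallvard 1/60; Jorunn 1/60; Liv 1/15; Oskar 3/5; Ragna 1/15; Trygve 2/45; Ylva 1/60

Oskar, as surviving spouse, takes 3/5.
The remaining 2/5 passes to Vidar's descendants per stirpes.
The 2/5 is divided into 3 equal shares of 2/15 among Sindre, Brynja, Kolbein.
Sindre predeceased; the 2/15 allotted to Sindre's branch passes to Sindre's issue by representation.
The 2/15 is divided into 2 equal shares of 1/15 among Ragna, Asgeir.
Ragna is living and takes 1/15.
Asgeir is living and takes 1/15.
Brynja predeceased; the 2/15 allotted to Brynja's branch passes to Brynja's issue by representation.
The 2/15 is divided into 3 equal shares of 2/45 among Tove, Eirik, Trygve.
Tove predeceased; the 2/45 allotted to Tove's branch passes to Tove's issue by representation.
Dagny is the sole taker at this level and receives the full 2/45.
Eirik is living and takes 2/45.
Trygve is living and takes 2/45.
Kolbein predeceased; the 2/15 allotted to Kolbein's branch passes to Kolbein's issue by representation.
The 2/15 is divided into 2 equal shares of 1/15 among Liv, Ingeborg.
Liv is living and takes 1/15.
Ingeborg predeceased; the 1/15 allotted to Ingeborg's branch passes to Ingeborg's issue by representation.
The 1/15 is divided into 4 equal shares of 1/60 among Hallvard, Jorunn, Ylva, Frida.
Hallvard is living and takes 1/60.
Jorunn is living and takes 1/60.
Ylva is living and takes 1/60.
Frida is living and takes 1/60.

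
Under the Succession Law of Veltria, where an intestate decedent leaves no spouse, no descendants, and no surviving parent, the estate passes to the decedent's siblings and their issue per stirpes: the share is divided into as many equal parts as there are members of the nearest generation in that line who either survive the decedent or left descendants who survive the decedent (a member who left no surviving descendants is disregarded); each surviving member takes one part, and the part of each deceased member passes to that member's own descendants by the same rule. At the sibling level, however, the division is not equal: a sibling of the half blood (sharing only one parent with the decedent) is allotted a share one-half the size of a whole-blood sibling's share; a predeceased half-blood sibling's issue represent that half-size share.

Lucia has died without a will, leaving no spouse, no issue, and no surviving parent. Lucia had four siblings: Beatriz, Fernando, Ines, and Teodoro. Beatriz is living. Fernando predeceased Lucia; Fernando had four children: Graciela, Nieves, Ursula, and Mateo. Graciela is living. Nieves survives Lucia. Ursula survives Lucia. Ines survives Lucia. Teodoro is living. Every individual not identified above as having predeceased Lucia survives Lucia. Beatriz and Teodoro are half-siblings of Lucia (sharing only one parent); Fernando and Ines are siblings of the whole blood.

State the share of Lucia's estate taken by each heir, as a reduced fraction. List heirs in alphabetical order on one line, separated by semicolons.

No spouse, descendants, or parent survives, so the estate passes to Lucia's siblings per stirpes.
Half-blood siblings count for one-half the weight of whole-blood siblings at the initial division.
Dividing 1 in proportion to weights (total weight 3): Beatriz (weight 1/2) → 1/6; Fernando (weight 1) → 1/3; Ines (weight 1) → 1/3; Teodoro (weight 1/2) → 1/6.
Beatriz is living and takes 1/6.
Fernando predeceased; the 1/3 allotted to Fernando's branch passes to Fernando's issue by representation.
The 1/3 is divided into 4 equal shares of 1/12 among Graciela, Nieves, Ursula, Mateo.
Graciela is living and takes 1/12.
Nieves is living and takes 1/12.
Ursula is living and takes 1/12.
Mateo is living and takes 1/12.
Ines is living and takes 1/3.
Teodoro is living and takes 1/6.

Beatriz 1/6; Graciela 1/12; Ines 1/3; Mateo 1/12; Nieves 1/12; Teodoro 1/6; Ursula 1/12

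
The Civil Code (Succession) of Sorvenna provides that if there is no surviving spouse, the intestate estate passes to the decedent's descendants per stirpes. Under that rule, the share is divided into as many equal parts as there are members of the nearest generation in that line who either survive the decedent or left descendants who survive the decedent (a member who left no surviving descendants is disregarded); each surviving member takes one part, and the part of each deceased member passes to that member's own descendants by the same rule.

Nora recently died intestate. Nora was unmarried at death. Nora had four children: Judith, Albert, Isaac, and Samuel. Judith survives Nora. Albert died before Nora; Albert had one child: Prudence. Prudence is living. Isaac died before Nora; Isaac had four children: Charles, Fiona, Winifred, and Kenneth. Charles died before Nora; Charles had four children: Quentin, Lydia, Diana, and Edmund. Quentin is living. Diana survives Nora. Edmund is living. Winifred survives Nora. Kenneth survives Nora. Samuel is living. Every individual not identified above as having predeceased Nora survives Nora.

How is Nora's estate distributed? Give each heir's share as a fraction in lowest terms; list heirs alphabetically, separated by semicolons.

There is no surviving spouse, so the entire estate passes to Nora's descendants per stirpes.
The estate is divided into 4 equal shares of 1/4 among Judith, Albert, Isaac, Samuel.
Judith is living and takes 1/4.
Albert predeceased; the 1/4 allotted to Albert's branch passes to Albert's issue by representation.
Prudence is the sole taker at this level and receives the full 1/4.
Isaac predeceased; the 1/4 allotted to Isaac's branch passes to Isaac's issue by representation.
The 1/4 is divided into 4 equal shares of 1/16 among Charles, Fiona, Winifred, Kenneth.
Charles predeceased; the 1/16 allotted to Charles's branch passes to Charles's issue by representation.
The 1/16 is divided into 4 equal shares of 1/64 among Quentin, Lydia, Diana, Edmund.
Quentin is living and takes 1/64.
Lydia is living and takes 1/64.
Diana is living and takes 1/64.
Edmund is living and takes 1/64.
Fiona is living and takes 1/16.
Winifred is living and takes 1/16.
Kenneth is living and takes 1/16.
Samuel is living and takes 1/4.

Diana 1/64; Edmund 1/64; Fiona 1/16; Judith 1/4; Kenneth 1/16; Lydia 1/64; Prudence 1/4; Quentin 1/64; Samuel 1/4; Winifred 1/16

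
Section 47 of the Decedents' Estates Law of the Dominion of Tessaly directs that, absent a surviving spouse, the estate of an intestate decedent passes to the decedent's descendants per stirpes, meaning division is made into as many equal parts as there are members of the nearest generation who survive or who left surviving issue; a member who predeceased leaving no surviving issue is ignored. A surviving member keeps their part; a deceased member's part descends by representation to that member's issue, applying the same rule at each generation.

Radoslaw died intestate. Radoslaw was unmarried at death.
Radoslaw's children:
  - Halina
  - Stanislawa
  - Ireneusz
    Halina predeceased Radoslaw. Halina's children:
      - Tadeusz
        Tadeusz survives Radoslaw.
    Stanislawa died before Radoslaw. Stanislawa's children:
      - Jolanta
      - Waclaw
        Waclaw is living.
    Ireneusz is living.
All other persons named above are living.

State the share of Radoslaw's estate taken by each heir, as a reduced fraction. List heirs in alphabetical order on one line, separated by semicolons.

There is no surviving spouse, so the entire estate passes to Radoslaw's descendants per stirpes.
The estate is divided into 3 equal shares of 1/3 among Halina, Stanislawa, Ireneusz.
Halina predeceased; the 1/3 allotted to Halina's branch passes to Halina's issue by representation.
Tadeusz is the sole taker at this level and receives the full 1/3.
Stanislawa predeceased; the 1/3 allotted to Stanislawa's branch passes to Stanislawa's issue by representation.
The 1/3 is divided into 2 equal shares of 1/6 among Jolanta, Waclaw.
Jolanta is living and takes 1/6.
Waclaw is living and takes 1/6.
Ireneusz is living and takes 1/3.

Ireneusz 1/3; Jolanta 1/6; Tadeusz 1/3; Waclaw 1/6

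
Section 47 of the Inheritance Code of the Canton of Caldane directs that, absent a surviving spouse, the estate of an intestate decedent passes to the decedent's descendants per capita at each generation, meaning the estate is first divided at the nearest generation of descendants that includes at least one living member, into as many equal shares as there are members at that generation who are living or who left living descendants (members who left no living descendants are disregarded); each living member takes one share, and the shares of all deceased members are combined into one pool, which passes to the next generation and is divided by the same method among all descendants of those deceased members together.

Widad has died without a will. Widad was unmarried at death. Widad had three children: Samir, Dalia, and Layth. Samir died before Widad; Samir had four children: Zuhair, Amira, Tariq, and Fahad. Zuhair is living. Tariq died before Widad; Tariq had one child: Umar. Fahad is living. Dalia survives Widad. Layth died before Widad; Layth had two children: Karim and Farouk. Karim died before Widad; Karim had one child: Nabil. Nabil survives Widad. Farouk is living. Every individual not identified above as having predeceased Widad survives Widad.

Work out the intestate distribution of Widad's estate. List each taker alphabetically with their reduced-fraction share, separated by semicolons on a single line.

Amira 1/9; Dalia 1/3; Fahad 1/9; Farouk 1/9; Nabil 1/9; Umar 1/9; Zuhair 1/9

There is no surviving spouse, so the entire estate passes to Widad's descendants per capita at each generation.
At generation 1 (Samir, Dalia, Layth) there are 3 shares of (1)/3 = 1/3 each.
Living: Dalia — each takes 1/3.
Deceased: Samir and Layth. Their combined 2/3 is pooled and carried to generation 2.
At generation 2 (Zuhair, Amira, Tariq, Fahad, Karim, Farouk) there are 6 shares of (2/3)/6 = 1/9 each.
Living: Zuhair, Amira, Fahad, and Farouk — each takes 1/9.
Deceased: Tariq and Karim. Their combined 2/9 is pooled and carried to generation 3.
At generation 3 (Umar, Nabil) there are 2 shares of (2/9)/2 = 1/9 each.
Living: Umar and Nabil — each takes 1/9.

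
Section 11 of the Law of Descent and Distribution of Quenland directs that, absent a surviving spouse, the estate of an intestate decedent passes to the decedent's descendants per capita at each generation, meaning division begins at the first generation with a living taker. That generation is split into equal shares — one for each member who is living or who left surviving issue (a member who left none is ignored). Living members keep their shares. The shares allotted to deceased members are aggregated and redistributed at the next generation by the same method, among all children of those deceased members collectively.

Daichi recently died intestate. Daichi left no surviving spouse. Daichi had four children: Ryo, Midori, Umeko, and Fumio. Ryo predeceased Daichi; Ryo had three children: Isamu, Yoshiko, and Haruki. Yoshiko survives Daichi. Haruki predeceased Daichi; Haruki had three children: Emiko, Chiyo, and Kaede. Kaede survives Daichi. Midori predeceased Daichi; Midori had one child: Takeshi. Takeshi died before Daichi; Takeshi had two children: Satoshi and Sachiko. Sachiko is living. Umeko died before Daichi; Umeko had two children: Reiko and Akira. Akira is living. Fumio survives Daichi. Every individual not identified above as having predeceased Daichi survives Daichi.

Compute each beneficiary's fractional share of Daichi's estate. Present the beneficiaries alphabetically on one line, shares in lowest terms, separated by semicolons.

Akira 1/8; Chiyo 1/20; Emiko 1/20; Fumio 1/4; Isamu 1/8; Kaede 1/20; Reiko 1/8; Sachiko 1/20; Satoshi 1/20; Yoshiko 1/8

There is no surviving spouse, so the entire estate passes to Daichi's descendants per capita at each generation.
At generation 1 (Ryo, Midori, Umeko, Fumio) there are 4 shares of (1)/4 = 1/4 each.
Living: Fumio — each takes 1/4.
Deceased: Ryo, Midori, and Umeko. Their combined 3/4 is pooled and carried to generation 2.
At generation 2 (Isamu, Yoshiko, Haruki, Takeshi, Reiko, Akira) there are 6 shares of (3/4)/6 = 1/8 each.
Living: Isamu, Yoshiko, Reiko, and Akira — each takes 1/8.
Deceased: Haruki and Takeshi. Their combined 1/4 is pooled and carried to generation 3.
At generation 3 (Emiko, Chiyo, Kaede, Satoshi, Sachiko) there are 5 shares of (1/4)/5 = 1/20 each.
Living: Emiko, Chiyo, Kaede, Satoshi, and Sachiko — each takes 1/20.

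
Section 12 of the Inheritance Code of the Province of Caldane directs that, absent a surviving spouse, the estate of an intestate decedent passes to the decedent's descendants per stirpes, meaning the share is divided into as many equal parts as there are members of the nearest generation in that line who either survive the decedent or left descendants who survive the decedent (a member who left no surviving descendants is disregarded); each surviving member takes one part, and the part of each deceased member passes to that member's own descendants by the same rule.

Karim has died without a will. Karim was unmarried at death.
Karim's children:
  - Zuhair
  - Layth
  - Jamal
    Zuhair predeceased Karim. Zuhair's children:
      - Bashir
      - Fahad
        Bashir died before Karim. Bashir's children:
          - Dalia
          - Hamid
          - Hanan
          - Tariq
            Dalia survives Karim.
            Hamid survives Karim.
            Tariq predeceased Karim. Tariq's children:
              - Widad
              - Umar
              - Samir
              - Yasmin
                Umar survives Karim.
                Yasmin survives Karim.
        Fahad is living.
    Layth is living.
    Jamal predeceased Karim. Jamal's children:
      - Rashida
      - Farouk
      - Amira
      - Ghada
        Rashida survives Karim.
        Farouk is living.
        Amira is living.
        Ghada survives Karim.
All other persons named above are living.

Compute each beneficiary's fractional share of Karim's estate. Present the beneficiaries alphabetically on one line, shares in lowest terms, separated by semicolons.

There is no surviving spouse, so the entire estate passes to Karim's descendants per stirpes.
The estate is divided into 3 equal shares of 1/3 among Zuhair, Layth, Jamal.
Zuhair predeceased; the 1/3 allotted to Zuhair's branch passes to Zuhair's issue by representation.
The 1/3 is divided into 2 equal shares of 1/6 among Bashir, Fahad.
Bashir predeceased; the 1/6 allotted to Bashir's branch passes to Bashir's issue by representation.
The 1/6 is divided into 4 equal shares of 1/24 among Dalia, Hamid, Hanan, Tariq.
Dalia is living and takes 1/24.
Hamid is living and takes 1/24.
Hanan is living and takes 1/24.
Tariq predeceased; the 1/24 allotted to Tariq's branch passes to Tariq's issue by representation.
The 1/24 is divided into 4 equal shares of 1/96 among Widad, Umar, Samir, Yasmin.
Widad is living and takes 1/96.
Umar is living and takes 1/96.
Samir is living and takes 1/96.
Yasmin is living and takes 1/96.
Fahad is living and takes 1/6.
Layth is living and takes 1/3.
Jamal predeceased; the 1/3 allotted to Jamal's branch passes to Jamal's issue by representation.
The 1/3 is divided into 4 equal shares of 1/12 among Rashida, Farouk, Amira, Ghada.
Rashida is living and takes 1/12.
Farouk is living and takes 1/12.
Amira is living and takes 1/12.
Ghada is living and takes 1/12.

Amira 1/12; Dalia 1/24; Fahad 1/6; Farouk 1/12; Ghada 1/12; Hamid 1/24; Hanan 1/24; Layth 1/3; Rashida 1/12; Samir 1/96; Umar 1/96; Widad 1/96; Yasmin 1/96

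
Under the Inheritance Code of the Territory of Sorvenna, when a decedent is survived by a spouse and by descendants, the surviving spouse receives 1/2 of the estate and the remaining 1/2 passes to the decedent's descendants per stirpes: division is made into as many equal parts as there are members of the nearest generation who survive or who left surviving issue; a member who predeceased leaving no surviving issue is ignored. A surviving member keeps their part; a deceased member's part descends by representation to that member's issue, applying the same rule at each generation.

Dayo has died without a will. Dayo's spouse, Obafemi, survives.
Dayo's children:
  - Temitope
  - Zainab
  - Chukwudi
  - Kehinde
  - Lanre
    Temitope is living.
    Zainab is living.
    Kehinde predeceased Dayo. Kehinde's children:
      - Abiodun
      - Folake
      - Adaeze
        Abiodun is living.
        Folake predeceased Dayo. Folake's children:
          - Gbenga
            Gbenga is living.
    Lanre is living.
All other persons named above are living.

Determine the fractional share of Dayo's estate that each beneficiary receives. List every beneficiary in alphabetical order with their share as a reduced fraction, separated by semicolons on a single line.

Obafemi, as surviving spouse, takes 1/2.
The remaining 1/2 passes to Dayo's descendants per stirpes.
The 1/2 is divided into 5 equal shares of 1/10 among Temitope, Zainab, Chukwudi, Kehinde, Lanre.
Temitope is living and takes 1/10.
Zainab is living and takes 1/10.
Chukwudi is living and takes 1/10.
Kehinde predeceased; the 1/10 allotted to Kehinde's branch passes to Kehinde's issue by representation.
The 1/10 is divided into 3 equal shares of 1/30 among Abiodun, Folake, Adaeze.
Abiodun is living and takes 1/30.
Folake predeceased; the 1/30 allotted to Folake's branch passes to Folake's issue by representation.
Gbenga is the sole taker at this level and receives the full 1/30.
Adaeze is living and takes 1/30.
Lanre is living and takes 1/10.

Abiodun 1/30; Adaeze 1/30; Chukwudi 1/10; Gbenga 1/30; Lanre 1/10; Obafemi 1/2; Temitope 1/10; Zainab 1/10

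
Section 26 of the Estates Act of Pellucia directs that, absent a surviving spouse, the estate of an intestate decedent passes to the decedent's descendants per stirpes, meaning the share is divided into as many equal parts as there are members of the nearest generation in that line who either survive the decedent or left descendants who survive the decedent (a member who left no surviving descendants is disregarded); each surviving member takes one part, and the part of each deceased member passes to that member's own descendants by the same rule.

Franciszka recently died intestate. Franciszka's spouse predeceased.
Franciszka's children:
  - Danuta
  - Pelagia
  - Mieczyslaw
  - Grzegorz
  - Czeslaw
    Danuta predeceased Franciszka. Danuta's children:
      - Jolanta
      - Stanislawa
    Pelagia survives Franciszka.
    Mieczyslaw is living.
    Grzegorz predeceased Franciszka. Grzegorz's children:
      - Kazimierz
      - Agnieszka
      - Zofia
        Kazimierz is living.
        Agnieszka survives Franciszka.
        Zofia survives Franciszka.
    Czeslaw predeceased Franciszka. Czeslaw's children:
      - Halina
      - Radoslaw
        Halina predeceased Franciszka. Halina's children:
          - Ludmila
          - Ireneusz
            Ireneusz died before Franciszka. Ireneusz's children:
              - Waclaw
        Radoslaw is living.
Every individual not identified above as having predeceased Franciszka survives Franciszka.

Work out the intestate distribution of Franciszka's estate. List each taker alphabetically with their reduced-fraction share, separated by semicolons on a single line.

Agnieszka 1/15; Jolanta 1/10; Kazimierz 1/15; Ludmila 1/20; Mieczyslaw 1/5; Pelagia 1/5; Radoslaw 1/10; Stanislawa 1/10; Waclaw 1/20; Zofia 1/15

There is no surviving spouse, so the entire estate passes to Franciszka's descendants per stirpes.
The estate is divided into 5 equal shares of 1/5 among Danuta, Pelagia, Mieczyslaw, Grzegorz, Czeslaw.
Danuta predeceased; the 1/5 allotted to Danuta's branch passes to Danuta's issue by representation.
The 1/5 is divided into 2 equal shares of 1/10 among Jolanta, Stanislawa.
Jolanta is living and takes 1/10.
Stanislawa is living and takes 1/10.
Pelagia is living and takes 1/5.
Mieczyslaw is living and takes 1/5.
Grzegorz predeceased; the 1/5 allotted to Grzegorz's branch passes to Grzegorz's issue by representation.
The 1/5 is divided into 3 equal shares of 1/15 among Kazimierz, Agnieszka, Zofia.
Kazimierz is living and takes 1/15.
Agnieszka is living and takes 1/15.
Zofia is living and takes 1/15.
Czeslaw predeceased; the 1/5 allotted to Czeslaw's branch passes to Czeslaw's issue by representation.
The 1/5 is divided into 2 equal shares of 1/10 among Halina, Radoslaw.
Halina predeceased; the 1/10 allotted to Halina's branch passes to Halina's issue by representation.
The 1/10 is divided into 2 equal shares of 1/20 among Ludmila, Ireneusz.
Ludmila is living and takes 1/20.
Ireneusz predeceased; the 1/20 allotted to Ireneusz's branch passes to Ireneusz's issue by representation.
Waclaw is the sole taker at this level and receives the full 1/20.
Radoslaw is living and takes 1/10.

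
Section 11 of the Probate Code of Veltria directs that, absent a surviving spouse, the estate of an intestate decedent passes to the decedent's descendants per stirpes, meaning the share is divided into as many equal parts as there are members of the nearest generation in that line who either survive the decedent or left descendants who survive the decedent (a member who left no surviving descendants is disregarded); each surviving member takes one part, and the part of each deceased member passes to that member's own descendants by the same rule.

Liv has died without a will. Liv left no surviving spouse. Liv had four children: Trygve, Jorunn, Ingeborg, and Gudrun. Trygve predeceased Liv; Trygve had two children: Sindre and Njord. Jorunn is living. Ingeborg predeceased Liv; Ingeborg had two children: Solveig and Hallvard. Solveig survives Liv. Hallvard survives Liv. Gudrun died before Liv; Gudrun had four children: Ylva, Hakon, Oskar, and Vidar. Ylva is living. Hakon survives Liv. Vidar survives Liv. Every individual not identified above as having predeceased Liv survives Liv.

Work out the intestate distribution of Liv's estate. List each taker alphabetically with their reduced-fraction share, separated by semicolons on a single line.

Hakon 1/16; Hallvard 1/8; Jorunn 1/4; Njord 1/8; Oskar 1/16; Sindre 1/8; Solveig 1/8; Vidar 1/16; Ylva 1/16

There is no surviving spouse, so the entire estate passes to Liv's descendants per stirpes.
The estate is divided into 4 equal shares of 1/4 among Trygve, Jorunn, Ingeborg, Gudrun.
Trygve predeceased; the 1/4 allotted to Trygve's branch passes to Trygve's issue by representation.
The 1/4 is divided into 2 equal shares of 1/8 among Sindre, Njord.
Sindre is living and takes 1/8.
Njord is living and takes 1/8.
Jorunn is living and takes 1/4.
Ingeborg predeceased; the 1/4 allotted to Ingeborg's branch passes to Ingeborg's issue by representation.
The 1/4 is divided into 2 equal shares of 1/8 among Solveig, Hallvard.
Solveig is living and takes 1/8.
Hallvard is living and takes 1/8.
Gudrun predeceased; the 1/4 allotted to Gudrun's branch passes to Gudrun's issue by representation.
The 1/4 is divided into 4 equal shares of 1/16 among Ylva, Hakon, Oskar, Vidar.
Ylva is living and takes 1/16.
Hakon is living and takes 1/16.
Oskar is living and takes 1/16.
Vidar is living and takes 1/16.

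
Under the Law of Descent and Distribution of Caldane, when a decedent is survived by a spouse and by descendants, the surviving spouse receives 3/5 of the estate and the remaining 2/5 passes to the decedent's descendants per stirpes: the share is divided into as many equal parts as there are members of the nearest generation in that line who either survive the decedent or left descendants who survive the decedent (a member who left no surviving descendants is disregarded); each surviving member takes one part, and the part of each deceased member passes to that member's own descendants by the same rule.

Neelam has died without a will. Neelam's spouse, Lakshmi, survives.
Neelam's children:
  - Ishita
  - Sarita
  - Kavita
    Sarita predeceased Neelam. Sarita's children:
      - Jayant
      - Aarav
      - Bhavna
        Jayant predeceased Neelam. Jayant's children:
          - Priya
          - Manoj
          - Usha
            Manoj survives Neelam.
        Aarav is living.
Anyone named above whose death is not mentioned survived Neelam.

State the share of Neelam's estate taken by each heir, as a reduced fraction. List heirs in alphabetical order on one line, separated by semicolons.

Aarav 2/45; Bhavna 2/45; Ishita 2/15; Kavita 2/15; Lakshmi 3/5; Manoj 2/135; Priya 2/135; Usha 2/135

Lakshmi, as surviving spouse, takes 3/5.
The remaining 2/5 passes to Neelam's descendants per stirpes.
The 2/5 is divided into 3 equal shares of 2/15 among Ishita, Sarita, Kavita.
Ishita is living and takes 2/15.
Sarita predeceased; the 2/15 allotted to Sarita's branch passes to Sarita's issue by representation.
The 2/15 is divided into 3 equal shares of 2/45 among Jayant, Aarav, Bhavna.
Jayant predeceased; the 2/45 allotted to Jayant's branch passes to Jayant's issue by representation.
The 2/45 is divided into 3 equal shares of 2/135 among Priya, Manoj, Usha.
Priya is living and takes 2/135.
Manoj is living and takes 2/135.
Usha is living and takes 2/135.
Aarav is living and takes 2/45.
Bhavna is living and takes 2/45.
Kavita is living and takes 2/15.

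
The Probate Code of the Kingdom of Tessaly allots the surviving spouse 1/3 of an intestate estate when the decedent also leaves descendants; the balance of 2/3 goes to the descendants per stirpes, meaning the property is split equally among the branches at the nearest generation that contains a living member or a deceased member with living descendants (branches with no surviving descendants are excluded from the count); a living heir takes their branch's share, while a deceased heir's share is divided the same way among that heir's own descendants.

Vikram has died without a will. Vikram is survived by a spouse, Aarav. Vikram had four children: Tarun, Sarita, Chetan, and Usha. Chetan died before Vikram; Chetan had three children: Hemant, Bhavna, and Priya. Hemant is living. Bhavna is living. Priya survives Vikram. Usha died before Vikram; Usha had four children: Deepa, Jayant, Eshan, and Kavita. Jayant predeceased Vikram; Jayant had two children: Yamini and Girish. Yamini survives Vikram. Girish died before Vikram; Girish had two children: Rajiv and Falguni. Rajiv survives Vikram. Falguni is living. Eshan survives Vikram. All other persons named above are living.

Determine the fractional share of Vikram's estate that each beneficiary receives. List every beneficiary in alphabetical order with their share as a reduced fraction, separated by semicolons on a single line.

Aarav, as surviving spouse, takes 1/3.
The remaining 2/3 passes to Vikram's descendants per stirpes.
The 2/3 is divided into 4 equal shares of 1/6 among Tarun, Sarita, Chetan, Usha.
Tarun is living and takes 1/6.
Sarita is living and takes 1/6.
Chetan predeceased; the 1/6 allotted to Chetan's branch passes to Chetan's issue by representation.
The 1/6 is divided into 3 equal shares of 1/18 among Hemant, Bhavna, Priya.
Hemant is living and takes 1/18.
Bhavna is living and takes 1/18.
Priya is living and takes 1/18.
Usha predeceased; the 1/6 allotted to Usha's branch passes to Usha's issue by representation.
The 1/6 is divided into 4 equal shares of 1/24 among Deepa, Jayant, Eshan, Kavita.
Deepa is living and takes 1/24.
Jayant predeceased; the 1/24 allotted to Jayant's branch passes to Jayant's issue by representation.
The 1/24 is divided into 2 equal shares of 1/48 among Yamini, Girish.
Yamini is living and takes 1/48.
Girish predeceased; the 1/48 allotted to Girish's branch passes to Girish's issue by representation.
The 1/48 is divided into 2 equal shares of 1/96 among Rajiv, Falguni.
Rajiv is living and takes 1/96.
Falguni is living and takes 1/96.
Eshan is living and takes 1/24.
Kavita is living and takes 1/24.

Aarav 1/3; Bhavna 1/18; Deepa 1/24; Eshan 1/24; Falguni 1/96; Hemant 1/18; Kavita 1/24; Priya 1/18; Rajiv 1/96; Sarita 1/6; Tarun 1/6; Yamini 1/48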